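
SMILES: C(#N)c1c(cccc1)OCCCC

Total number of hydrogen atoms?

13

Hydrogens are implicit in SMILES; fill each atom to its normal valence:
  4 × C (aromatic): 1 H each → 4
  3 × C: 2 H each → 6
  2 × C (aromatic): no H
  1 × C: 3 H
  1 × C: no H
  1 × N: no H
  1 × O: no H
  Total hydrogens = 13.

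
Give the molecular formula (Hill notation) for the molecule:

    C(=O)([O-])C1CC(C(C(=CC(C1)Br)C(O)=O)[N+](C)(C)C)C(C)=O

C15H22BrNO5

Heavy atoms from the SMILES: 1 Br, 15 C, 1 N, 5 O.
Implicit hydrogens by atom environment:
  5 × C: 1 H each → 5
  4 × C: 3 H each → 12
  4 × C: no H
  3 × O: no H
  2 × C: 2 H each → 4
  1 × Br: no H
  1 × N (charge +1): no H
  1 × O: 1 H
  1 × O (charge -1): no H
  Total hydrogens = 22.
Molecular formula: C15H22BrNO5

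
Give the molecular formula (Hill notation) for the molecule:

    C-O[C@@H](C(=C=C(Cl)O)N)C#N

C6H7ClN2O2

Heavy atoms from the SMILES: 6 C, 1 Cl, 2 N, 2 O.
Implicit hydrogens by atom environment:
  4 × C: no H
  1 × C: 3 H
  1 × C: 1 H
  1 × Cl: no H
  1 × N: 2 H
  1 × N: no H
  1 × O: 1 H
  1 × O: no H
  Total hydrogens = 7.
Molecular formula: C6H7ClN2O2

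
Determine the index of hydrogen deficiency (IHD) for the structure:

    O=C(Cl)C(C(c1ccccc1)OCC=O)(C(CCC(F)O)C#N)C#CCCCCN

10

Molecular formula from the SMILES: C22H26ClFN2O4.
DoU = (2C + 2 + N − H − X)/2 = (2·22 + 2 + 2 − 26 − 2)/2 = 20/2 = 10.
(Structurally: 1 ring(s) + 9 π bond(s) = 10.)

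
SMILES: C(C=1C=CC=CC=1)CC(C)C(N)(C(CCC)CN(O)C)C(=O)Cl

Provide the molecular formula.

C18H29ClN2O2

Heavy atoms from the SMILES: 18 C, 1 Cl, 2 N, 2 O.
Implicit hydrogens by atom environment:
  5 × C: 2 H each → 10
  5 × C (aromatic): 1 H each → 5
  3 × C: 3 H each → 9
  2 × C: 1 H each → 2
  2 × C: no H
  1 × C (aromatic): no H
  1 × Cl: no H
  1 × N: 2 H
  1 × N: no H
  1 × O: 1 H
  1 × O: no H
  Total hydrogens = 29.
Molecular formula: C18H29ClN2O2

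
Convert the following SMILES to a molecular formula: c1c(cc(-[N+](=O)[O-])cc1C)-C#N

Heavy atoms from the SMILES: 8 C, 2 N, 2 O.
Implicit hydrogens by atom environment:
  3 × C (aromatic): 1 H each → 3
  3 × C (aromatic): no H
  1 × C: 3 H
  1 × C: no H
  1 × N: no H
  1 × N (charge +1): no H
  1 × O: no H
  1 × O (charge -1): no H
  Total hydrogens = 6.
Molecular formula: C8H6N2O2

C8H6N2O2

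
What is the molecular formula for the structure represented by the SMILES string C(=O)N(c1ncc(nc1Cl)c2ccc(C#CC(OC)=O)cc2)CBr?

C16H11BrClN3O3

Heavy atoms from the SMILES: 1 Br, 16 C, 1 Cl, 3 N, 3 O.
Implicit hydrogens by atom environment:
  5 × C (aromatic): 1 H each → 5
  5 × C (aromatic): no H
  3 × C: no H
  3 × O: no H
  2 × N (aromatic): no H
  1 × Br: no H
  1 × C: 3 H
  1 × C: 2 H
  1 × C: 1 H
  1 × Cl: no H
  1 × N: no H
  Total hydrogens = 11.
Molecular formula: C16H11BrClN3O3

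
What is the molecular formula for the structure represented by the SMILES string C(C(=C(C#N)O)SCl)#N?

C4HClN2OS

Heavy atoms from the SMILES: 4 C, 1 Cl, 2 N, 1 O, 1 S.
Implicit hydrogens by atom environment:
  4 × C: no H
  2 × N: no H
  1 × Cl: no H
  1 × O: 1 H
  1 × S: no H
  Total hydrogens = 1.
Molecular formula: C4HClN2OS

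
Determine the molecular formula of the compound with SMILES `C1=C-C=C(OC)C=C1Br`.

C7H7BrO

Heavy atoms from the SMILES: 1 Br, 7 C, 1 O.
Implicit hydrogens by atom environment:
  4 × C (aromatic): 1 H each → 4
  2 × C (aromatic): no H
  1 × Br: no H
  1 × C: 3 H
  1 × O: no H
  Total hydrogens = 7.
Molecular formula: C7H7BrO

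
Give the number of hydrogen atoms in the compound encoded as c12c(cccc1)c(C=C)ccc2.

10

Hydrogens are implicit in SMILES; fill each atom to its normal valence:
  7 × C (aromatic): 1 H each → 7
  3 × C (aromatic): no H
  1 × C: 2 H
  1 × C: 1 H
  Total hydrogens = 10.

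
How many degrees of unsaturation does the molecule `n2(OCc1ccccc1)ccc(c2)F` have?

Molecular formula from the SMILES: C11H10FNO.
DoU = (2C + 2 + N − H − X)/2 = (2·11 + 2 + 1 − 10 − 1)/2 = 14/2 = 7.
(Structurally: 2 ring(s) + 5 π bond(s) = 7.)

7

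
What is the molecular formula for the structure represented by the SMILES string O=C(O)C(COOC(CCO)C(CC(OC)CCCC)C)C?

C16H32O6

Heavy atoms from the SMILES: 16 C, 6 O.
Implicit hydrogens by atom environment:
  7 × C: 2 H each → 14
  4 × C: 3 H each → 12
  4 × C: 1 H each → 4
  4 × O: no H
  2 × O: 1 H each → 2
  1 × C: no H
  Total hydrogens = 32.
Molecular formula: C16H32O6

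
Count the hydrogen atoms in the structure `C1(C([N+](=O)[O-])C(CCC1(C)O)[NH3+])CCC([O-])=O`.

18

Hydrogens are implicit in SMILES; fill each atom to its normal valence:
  4 × C: 2 H each → 8
  3 × C: 1 H each → 3
  2 × C: no H
  2 × O: no H
  2 × O (charge -1): no H
  1 × C: 3 H
  1 × N (charge +1): 3 H
  1 × N (charge +1): no H
  1 × O: 1 H
  Total hydrogens = 18.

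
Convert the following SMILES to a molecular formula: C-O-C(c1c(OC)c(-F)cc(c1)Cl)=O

Heavy atoms from the SMILES: 9 C, 1 Cl, 1 F, 3 O.
Implicit hydrogens by atom environment:
  4 × C (aromatic): no H
  3 × O: no H
  2 × C: 3 H each → 6
  2 × C (aromatic): 1 H each → 2
  1 × C: no H
  1 × Cl: no H
  1 × F: no H
  Total hydrogens = 8.
Molecular formula: C9H8ClFO3

C9H8ClFO3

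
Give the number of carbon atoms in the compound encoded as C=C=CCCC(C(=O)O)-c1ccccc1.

13

The symbol for carbon appears 13 times in the SMILES. Lowercase c denotes aromatic carbon and counts toward C.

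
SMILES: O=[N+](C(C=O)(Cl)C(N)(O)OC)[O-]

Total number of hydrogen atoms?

Hydrogens are implicit in SMILES; fill each atom to its normal valence:
  3 × O: no H
  2 × C: no H
  1 × C: 3 H
  1 × C: 1 H
  1 × Cl: no H
  1 × N: 2 H
  1 × N (charge +1): no H
  1 × O: 1 H
  1 × O (charge -1): no H
  Total hydrogens = 7.

7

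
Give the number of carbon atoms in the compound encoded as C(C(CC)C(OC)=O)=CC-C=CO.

The symbol for carbon appears 10 times in the SMILES.

10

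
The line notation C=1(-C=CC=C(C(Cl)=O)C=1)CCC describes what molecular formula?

Heavy atoms from the SMILES: 10 C, 1 Cl, 1 O.
Implicit hydrogens by atom environment:
  4 × C (aromatic): 1 H each → 4
  2 × C: 2 H each → 4
  2 × C (aromatic): no H
  1 × C: 3 H
  1 × C: no H
  1 × Cl: no H
  1 × O: no H
  Total hydrogens = 11.
Molecular formula: C10H11ClO

C10H11ClO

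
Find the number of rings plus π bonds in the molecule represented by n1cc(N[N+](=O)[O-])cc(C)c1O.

Molecular formula from the SMILES: C6H7N3O3.
DoU = (2C + 2 + N − H − X)/2 = (2·6 + 2 + 3 − 7 − 0)/2 = 10/2 = 5.
(Structurally: 1 ring(s) + 4 π bond(s) = 5.)

5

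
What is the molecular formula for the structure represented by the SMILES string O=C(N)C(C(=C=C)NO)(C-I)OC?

C7H11IN2O3

Heavy atoms from the SMILES: 7 C, 1 I, 2 N, 3 O.
Implicit hydrogens by atom environment:
  4 × C: no H
  2 × C: 2 H each → 4
  2 × O: no H
  1 × C: 3 H
  1 × I: no H
  1 × N: 2 H
  1 × N: 1 H
  1 × O: 1 H
  Total hydrogens = 11.
Molecular formula: C7H11IN2O3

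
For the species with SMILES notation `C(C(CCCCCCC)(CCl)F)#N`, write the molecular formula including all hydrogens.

Heavy atoms from the SMILES: 10 C, 1 Cl, 1 F, 1 N.
Implicit hydrogens by atom environment:
  7 × C: 2 H each → 14
  2 × C: no H
  1 × C: 3 H
  1 × Cl: no H
  1 × F: no H
  1 × N: no H
  Total hydrogens = 17.
Molecular formula: C10H17ClFN

C10H17ClFN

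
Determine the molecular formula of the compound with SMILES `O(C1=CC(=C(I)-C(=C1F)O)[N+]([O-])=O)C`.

Heavy atoms from the SMILES: 7 C, 1 F, 1 I, 1 N, 4 O.
Implicit hydrogens by atom environment:
  5 × C (aromatic): no H
  2 × O: no H
  1 × C: 3 H
  1 × C (aromatic): 1 H
  1 × F: no H
  1 × I: no H
  1 × N (charge +1): no H
  1 × O: 1 H
  1 × O (charge -1): no H
  Total hydrogens = 5.
Molecular formula: C7H5FINO4

C7H5FINO4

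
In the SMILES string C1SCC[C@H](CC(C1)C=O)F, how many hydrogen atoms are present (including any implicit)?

13

Hydrogens are implicit in SMILES; fill each atom to its normal valence:
  5 × C: 2 H each → 10
  3 × C: 1 H each → 3
  1 × F: no H
  1 × O: no H
  1 × S: no H
  Total hydrogens = 13.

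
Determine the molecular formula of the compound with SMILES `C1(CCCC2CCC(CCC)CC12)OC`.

Heavy atoms from the SMILES: 14 C, 1 O.
Implicit hydrogens by atom environment:
  8 × C: 2 H each → 16
  4 × C: 1 H each → 4
  2 × C: 3 H each → 6
  1 × O: no H
  Total hydrogens = 26.
Molecular formula: C14H26O

C14H26O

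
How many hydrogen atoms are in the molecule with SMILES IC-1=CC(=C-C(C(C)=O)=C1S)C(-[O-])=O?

6

Hydrogens are implicit in SMILES; fill each atom to its normal valence:
  4 × C (aromatic): no H
  2 × C (aromatic): 1 H each → 2
  2 × C: no H
  2 × O: no H
  1 × C: 3 H
  1 × I: no H
  1 × O (charge -1): no H
  1 × S: 1 H
  Total hydrogens = 6.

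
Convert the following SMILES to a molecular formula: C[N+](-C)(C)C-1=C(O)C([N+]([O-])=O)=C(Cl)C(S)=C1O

C9H12ClN2O4S+

Heavy atoms from the SMILES: 9 C, 1 Cl, 2 N, 4 O, 1 S.
Implicit hydrogens by atom environment:
  6 × C (aromatic): no H
  3 × C: 3 H each → 9
  2 × N (charge +1): no H
  2 × O: 1 H each → 2
  1 × Cl: no H
  1 × O: no H
  1 × O (charge -1): no H
  1 × S: 1 H
  Total hydrogens = 12.
Net charge +1.
Molecular formula: C9H12ClN2O4S+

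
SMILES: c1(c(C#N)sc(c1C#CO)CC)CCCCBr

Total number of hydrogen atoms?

Hydrogens are implicit in SMILES; fill each atom to its normal valence:
  5 × C: 2 H each → 10
  4 × C (aromatic): no H
  3 × C: no H
  1 × Br: no H
  1 × C: 3 H
  1 × N: no H
  1 × O: 1 H
  1 × S (aromatic): no H
  Total hydrogens = 14.

14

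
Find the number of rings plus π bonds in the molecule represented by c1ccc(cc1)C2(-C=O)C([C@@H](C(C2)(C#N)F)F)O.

Molecular formula from the SMILES: C13H11F2NO2.
DoU = (2C + 2 + N − H − X)/2 = (2·13 + 2 + 1 − 11 − 2)/2 = 16/2 = 8.
(Structurally: 2 ring(s) + 6 π bond(s) = 8.)

8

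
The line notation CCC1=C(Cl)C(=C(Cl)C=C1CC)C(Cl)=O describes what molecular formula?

Heavy atoms from the SMILES: 11 C, 3 Cl, 1 O.
Implicit hydrogens by atom environment:
  5 × C (aromatic): no H
  3 × Cl: no H
  2 × C: 3 H each → 6
  2 × C: 2 H each → 4
  1 × C (aromatic): 1 H
  1 × C: no H
  1 × O: no H
  Total hydrogens = 11.
Molecular formula: C11H11Cl3O

C11H11Cl3O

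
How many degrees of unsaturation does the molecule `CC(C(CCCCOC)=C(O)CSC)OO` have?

Molecular formula from the SMILES: C11H22O4S.
DoU = (2C + 2 + N − H − X)/2 = (2·11 + 2 + 0 − 22 − 0)/2 = 2/2 = 1.
(Structurally: 0 ring(s) + 1 π bond(s) = 1.)

1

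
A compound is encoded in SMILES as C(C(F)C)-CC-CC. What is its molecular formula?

Heavy atoms from the SMILES: 7 C, 1 F.
Implicit hydrogens by atom environment:
  4 × C: 2 H each → 8
  2 × C: 3 H each → 6
  1 × C: 1 H
  1 × F: no H
  Total hydrogens = 15.
Molecular formula: C7H15F

C7H15F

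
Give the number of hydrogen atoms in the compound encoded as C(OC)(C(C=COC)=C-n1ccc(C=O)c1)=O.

Hydrogens are implicit in SMILES; fill each atom to its normal valence:
  4 × C: 1 H each → 4
  4 × O: no H
  3 × C (aromatic): 1 H each → 3
  2 × C: 3 H each → 6
  2 × C: no H
  1 × C (aromatic): no H
  1 × N (aromatic): no H
  Total hydrogens = 13.

13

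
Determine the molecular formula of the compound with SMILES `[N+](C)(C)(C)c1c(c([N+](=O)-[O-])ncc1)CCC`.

Heavy atoms from the SMILES: 11 C, 3 N, 2 O.
Implicit hydrogens by atom environment:
  4 × C: 3 H each → 12
  3 × C (aromatic): no H
  2 × C: 2 H each → 4
  2 × C (aromatic): 1 H each → 2
  2 × N (charge +1): no H
  1 × N (aromatic): no H
  1 × O: no H
  1 × O (charge -1): no H
  Total hydrogens = 18.
Net charge +1.
Molecular formula: C11H18N3O2+

C11H18N3O2+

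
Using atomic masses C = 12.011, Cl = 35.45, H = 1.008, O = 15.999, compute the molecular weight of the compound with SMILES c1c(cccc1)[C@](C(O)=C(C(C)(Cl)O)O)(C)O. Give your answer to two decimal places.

258.70

Molecular formula: C12H15ClO4.
M = 12×12.011 + 1×35.45 + 15×1.008 + 4×15.999 = 258.70 g/mol.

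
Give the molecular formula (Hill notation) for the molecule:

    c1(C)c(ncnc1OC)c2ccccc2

C12H12N2O

Heavy atoms from the SMILES: 12 C, 2 N, 1 O.
Implicit hydrogens by atom environment:
  6 × C (aromatic): 1 H each → 6
  4 × C (aromatic): no H
  2 × C: 3 H each → 6
  2 × N (aromatic): no H
  1 × O: no H
  Total hydrogens = 12.
Molecular formula: C12H12N2O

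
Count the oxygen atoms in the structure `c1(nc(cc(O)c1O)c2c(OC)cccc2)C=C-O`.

The symbol for oxygen appears 4 times in the SMILES.

4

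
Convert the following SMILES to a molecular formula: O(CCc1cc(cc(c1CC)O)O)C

Heavy atoms from the SMILES: 11 C, 3 O.
Implicit hydrogens by atom environment:
  4 × C (aromatic): no H
  3 × C: 2 H each → 6
  2 × C: 3 H each → 6
  2 × C (aromatic): 1 H each → 2
  2 × O: 1 H each → 2
  1 × O: no H
  Total hydrogens = 16.
Molecular formula: C11H16O3

C11H16O3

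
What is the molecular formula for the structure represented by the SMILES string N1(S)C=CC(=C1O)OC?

C5H7NO2S

Heavy atoms from the SMILES: 5 C, 1 N, 2 O, 1 S.
Implicit hydrogens by atom environment:
  2 × C (aromatic): 1 H each → 2
  2 × C (aromatic): no H
  1 × C: 3 H
  1 × N (aromatic): no H
  1 × O: 1 H
  1 × O: no H
  1 × S: 1 H
  Total hydrogens = 7.
Molecular formula: C5H7NO2S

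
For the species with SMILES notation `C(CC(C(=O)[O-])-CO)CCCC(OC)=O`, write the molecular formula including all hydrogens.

Heavy atoms from the SMILES: 10 C, 5 O.
Implicit hydrogens by atom environment:
  6 × C: 2 H each → 12
  3 × O: no H
  2 × C: no H
  1 × C: 3 H
  1 × C: 1 H
  1 × O: 1 H
  1 × O (charge -1): no H
  Total hydrogens = 17.
Net charge -1.
Molecular formula: C10H17O5-

C10H17O5-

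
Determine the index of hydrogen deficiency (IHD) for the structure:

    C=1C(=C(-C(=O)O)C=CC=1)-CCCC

5

Molecular formula from the SMILES: C11H14O2.
DoU = (2C + 2 + N − H − X)/2 = (2·11 + 2 + 0 − 14 − 0)/2 = 10/2 = 5.
(Structurally: 1 ring(s) + 4 π bond(s) = 5.)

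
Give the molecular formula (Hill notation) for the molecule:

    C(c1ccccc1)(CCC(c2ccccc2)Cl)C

Heavy atoms from the SMILES: 17 C, 1 Cl.
Implicit hydrogens by atom environment:
  10 × C (aromatic): 1 H each → 10
  2 × C: 2 H each → 4
  2 × C: 1 H each → 2
  2 × C (aromatic): no H
  1 × C: 3 H
  1 × Cl: no H
  Total hydrogens = 19.
Molecular formula: C17H19Cl

C17H19Cl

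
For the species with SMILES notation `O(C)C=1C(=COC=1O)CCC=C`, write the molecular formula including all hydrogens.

C9H12O3

Heavy atoms from the SMILES: 9 C, 3 O.
Implicit hydrogens by atom environment:
  3 × C: 2 H each → 6
  3 × C (aromatic): no H
  1 × C: 3 H
  1 × C (aromatic): 1 H
  1 × C: 1 H
  1 × O: 1 H
  1 × O (aromatic): no H
  1 × O: no H
  Total hydrogens = 12.
Molecular formula: C9H12O3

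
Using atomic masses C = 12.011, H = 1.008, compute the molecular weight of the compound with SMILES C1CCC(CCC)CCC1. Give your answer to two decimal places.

140.27

Molecular formula: C10H20.
M = 10×12.011 + 20×1.008 = 140.27 g/mol.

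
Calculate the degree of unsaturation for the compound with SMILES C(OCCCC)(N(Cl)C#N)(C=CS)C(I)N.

Molecular formula from the SMILES: C9H15ClIN3OS.
DoU = (2C + 2 + N − H − X)/2 = (2·9 + 2 + 3 − 15 − 2)/2 = 6/2 = 3.
(Structurally: 0 ring(s) + 3 π bond(s) = 3.)

3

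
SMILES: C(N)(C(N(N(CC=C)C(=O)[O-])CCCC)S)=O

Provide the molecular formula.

Heavy atoms from the SMILES: 10 C, 3 N, 3 O, 1 S.
Implicit hydrogens by atom environment:
  5 × C: 2 H each → 10
  2 × C: 1 H each → 2
  2 × C: no H
  2 × N: no H
  2 × O: no H
  1 × C: 3 H
  1 × N: 2 H
  1 × O (charge -1): no H
  1 × S: 1 H
  Total hydrogens = 18.
Net charge -1.
Molecular formula: C10H18N3O3S-

C10H18N3O3S-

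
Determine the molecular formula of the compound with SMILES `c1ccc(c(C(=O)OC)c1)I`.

C8H7IO2

Heavy atoms from the SMILES: 8 C, 1 I, 2 O.
Implicit hydrogens by atom environment:
  4 × C (aromatic): 1 H each → 4
  2 × C (aromatic): no H
  2 × O: no H
  1 × C: 3 H
  1 × C: no H
  1 × I: no H
  Total hydrogens = 7.
Molecular formula: C8H7IO2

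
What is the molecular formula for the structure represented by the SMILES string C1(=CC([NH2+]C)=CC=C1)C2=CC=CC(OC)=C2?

C14H16NO+

Heavy atoms from the SMILES: 14 C, 1 N, 1 O.
Implicit hydrogens by atom environment:
  8 × C (aromatic): 1 H each → 8
  4 × C (aromatic): no H
  2 × C: 3 H each → 6
  1 × N (charge +1): 2 H
  1 × O: no H
  Total hydrogens = 16.
Net charge +1.
Molecular formula: C14H16NO+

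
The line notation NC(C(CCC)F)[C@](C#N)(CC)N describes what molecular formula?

C9H18FN3

Heavy atoms from the SMILES: 9 C, 1 F, 3 N.
Implicit hydrogens by atom environment:
  3 × C: 2 H each → 6
  2 × C: 3 H each → 6
  2 × C: 1 H each → 2
  2 × C: no H
  2 × N: 2 H each → 4
  1 × F: no H
  1 × N: no H
  Total hydrogens = 18.
Molecular formula: C9H18FN3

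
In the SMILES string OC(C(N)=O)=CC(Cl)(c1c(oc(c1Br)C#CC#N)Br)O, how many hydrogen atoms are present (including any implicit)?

5

Hydrogens are implicit in SMILES; fill each atom to its normal valence:
  6 × C: no H
  4 × C (aromatic): no H
  2 × Br: no H
  2 × O: 1 H each → 2
  1 × C: 1 H
  1 × Cl: no H
  1 × N: 2 H
  1 × N: no H
  1 × O (aromatic): no H
  1 × O: no H
  Total hydrogens = 5.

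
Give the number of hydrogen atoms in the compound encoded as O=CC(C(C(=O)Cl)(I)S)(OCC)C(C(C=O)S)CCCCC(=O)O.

Hydrogens are implicit in SMILES; fill each atom to its normal valence:
  5 × C: 2 H each → 10
  5 × O: no H
  4 × C: 1 H each → 4
  4 × C: no H
  2 × S: 1 H each → 2
  1 × C: 3 H
  1 × Cl: no H
  1 × I: no H
  1 × O: 1 H
  Total hydrogens = 20.

20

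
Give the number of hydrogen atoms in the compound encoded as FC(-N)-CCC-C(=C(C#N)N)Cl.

Hydrogens are implicit in SMILES; fill each atom to its normal valence:
  3 × C: 2 H each → 6
  3 × C: no H
  2 × N: 2 H each → 4
  1 × C: 1 H
  1 × Cl: no H
  1 × F: no H
  1 × N: no H
  Total hydrogens = 11.

11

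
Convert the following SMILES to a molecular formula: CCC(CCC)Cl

C6H13Cl

Heavy atoms from the SMILES: 6 C, 1 Cl.
Implicit hydrogens by atom environment:
  3 × C: 2 H each → 6
  2 × C: 3 H each → 6
  1 × C: 1 H
  1 × Cl: no H
  Total hydrogens = 13.
Molecular formula: C6H13Cl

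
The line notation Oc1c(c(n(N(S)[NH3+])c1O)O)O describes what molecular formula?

Heavy atoms from the SMILES: 4 C, 3 N, 4 O, 1 S.
Implicit hydrogens by atom environment:
  4 × C (aromatic): no H
  4 × O: 1 H each → 4
  1 × N (charge +1): 3 H
  1 × N (aromatic): no H
  1 × N: no H
  1 × S: 1 H
  Total hydrogens = 8.
Net charge +1.
Molecular formula: C4H8N3O4S+

C4H8N3O4S+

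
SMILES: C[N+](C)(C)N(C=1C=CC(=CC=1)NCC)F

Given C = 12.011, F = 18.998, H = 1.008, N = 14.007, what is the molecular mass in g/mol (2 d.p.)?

Molecular formula: C11H19FN3+.
M = 11×12.011 + 1×18.998 + 19×1.008 + 3×14.007 = 212.29 g/mol.

212.29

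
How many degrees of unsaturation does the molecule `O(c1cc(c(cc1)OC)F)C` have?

4

Molecular formula from the SMILES: C8H9FO2.
DoU = (2C + 2 + N − H − X)/2 = (2·8 + 2 + 0 − 9 − 1)/2 = 8/2 = 4.
(Structurally: 1 ring(s) + 3 π bond(s) = 4.)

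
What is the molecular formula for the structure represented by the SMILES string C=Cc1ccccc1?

C8H8

Heavy atoms from the SMILES: 8 C.
Implicit hydrogens by atom environment:
  5 × C (aromatic): 1 H each → 5
  1 × C: 2 H
  1 × C: 1 H
  1 × C (aromatic): no H
  Total hydrogens = 8.
Molecular formula: C8H8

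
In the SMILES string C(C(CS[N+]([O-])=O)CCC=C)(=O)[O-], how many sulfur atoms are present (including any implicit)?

1

The symbol for sulfur appears 1 time in the SMILES.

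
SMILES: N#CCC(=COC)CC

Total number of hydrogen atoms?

11

Hydrogens are implicit in SMILES; fill each atom to its normal valence:
  2 × C: 3 H each → 6
  2 × C: 2 H each → 4
  2 × C: no H
  1 × C: 1 H
  1 × N: no H
  1 × O: no H
  Total hydrogens = 11.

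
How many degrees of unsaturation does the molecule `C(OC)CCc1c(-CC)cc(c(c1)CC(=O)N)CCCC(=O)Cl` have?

Molecular formula from the SMILES: C18H26ClNO3.
DoU = (2C + 2 + N − H − X)/2 = (2·18 + 2 + 1 − 26 − 1)/2 = 12/2 = 6.
(Structurally: 1 ring(s) + 5 π bond(s) = 6.)

6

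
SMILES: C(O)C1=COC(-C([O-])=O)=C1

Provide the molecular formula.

C6H5O4-

Heavy atoms from the SMILES: 6 C, 4 O.
Implicit hydrogens by atom environment:
  2 × C (aromatic): 1 H each → 2
  2 × C (aromatic): no H
  1 × C: 2 H
  1 × C: no H
  1 × O: 1 H
  1 × O (aromatic): no H
  1 × O: no H
  1 × O (charge -1): no H
  Total hydrogens = 5.
Net charge -1.
Molecular formula: C6H5O4-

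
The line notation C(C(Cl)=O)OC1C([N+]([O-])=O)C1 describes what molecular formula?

Heavy atoms from the SMILES: 5 C, 1 Cl, 1 N, 4 O.
Implicit hydrogens by atom environment:
  3 × O: no H
  2 × C: 2 H each → 4
  2 × C: 1 H each → 2
  1 × C: no H
  1 × Cl: no H
  1 × N (charge +1): no H
  1 × O (charge -1): no H
  Total hydrogens = 6.
Molecular formula: C5H6ClNO4

C5H6ClNO4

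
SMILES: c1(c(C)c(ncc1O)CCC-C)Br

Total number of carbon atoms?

10

The symbol for carbon appears 10 times in the SMILES. Lowercase c denotes aromatic carbon and counts toward C.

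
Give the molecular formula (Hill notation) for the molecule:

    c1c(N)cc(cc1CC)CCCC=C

Heavy atoms from the SMILES: 13 C, 1 N.
Implicit hydrogens by atom environment:
  5 × C: 2 H each → 10
  3 × C (aromatic): 1 H each → 3
  3 × C (aromatic): no H
  1 × C: 3 H
  1 × C: 1 H
  1 × N: 2 H
  Total hydrogens = 19.
Molecular formula: C13H19N

C13H19N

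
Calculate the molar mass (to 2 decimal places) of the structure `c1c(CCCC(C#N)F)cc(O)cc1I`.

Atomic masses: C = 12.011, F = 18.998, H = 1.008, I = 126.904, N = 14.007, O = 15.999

Molecular formula: C11H11FINO.
M = 11×12.011 + 1×18.998 + 11×1.008 + 1×126.904 + 1×14.007 + 1×15.999 = 319.12 g/mol.

319.12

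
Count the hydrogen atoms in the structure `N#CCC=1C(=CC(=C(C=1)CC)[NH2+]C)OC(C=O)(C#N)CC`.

Hydrogens are implicit in SMILES; fill each atom to its normal valence:
  4 × C (aromatic): no H
  3 × C: 3 H each → 9
  3 × C: 2 H each → 6
  3 × C: no H
  2 × C (aromatic): 1 H each → 2
  2 × N: no H
  2 × O: no H
  1 × C: 1 H
  1 × N (charge +1): 2 H
  Total hydrogens = 20.

20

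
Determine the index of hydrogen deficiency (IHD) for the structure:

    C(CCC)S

0

Molecular formula from the SMILES: C4H10S.
DoU = (2C + 2 + N − H − X)/2 = (2·4 + 2 + 0 − 10 − 0)/2 = 0/2 = 0.
(Structurally: 0 ring(s) + 0 π bond(s) = 0.)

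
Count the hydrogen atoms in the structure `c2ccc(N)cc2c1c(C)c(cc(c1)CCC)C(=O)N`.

Hydrogens are implicit in SMILES; fill each atom to its normal valence:
  6 × C (aromatic): 1 H each → 6
  6 × C (aromatic): no H
  2 × C: 3 H each → 6
  2 × C: 2 H each → 4
  2 × N: 2 H each → 4
  1 × C: no H
  1 × O: no H
  Total hydrogens = 20.

20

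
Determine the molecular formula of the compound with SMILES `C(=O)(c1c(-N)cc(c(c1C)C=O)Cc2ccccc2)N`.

Heavy atoms from the SMILES: 16 C, 2 N, 2 O.
Implicit hydrogens by atom environment:
  6 × C (aromatic): 1 H each → 6
  6 × C (aromatic): no H
  2 × N: 2 H each → 4
  2 × O: no H
  1 × C: 3 H
  1 × C: 2 H
  1 × C: 1 H
  1 × C: no H
  Total hydrogens = 16.
Molecular formula: C16H16N2O2

C16H16N2O2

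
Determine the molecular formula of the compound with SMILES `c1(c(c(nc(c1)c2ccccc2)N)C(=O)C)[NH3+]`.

C13H14N3O+

Heavy atoms from the SMILES: 13 C, 3 N, 1 O.
Implicit hydrogens by atom environment:
  6 × C (aromatic): 1 H each → 6
  5 × C (aromatic): no H
  1 × C: 3 H
  1 × C: no H
  1 × N (charge +1): 3 H
  1 × N: 2 H
  1 × N (aromatic): no H
  1 × O: no H
  Total hydrogens = 14.
Net charge +1.
Molecular formula: C13H14N3O+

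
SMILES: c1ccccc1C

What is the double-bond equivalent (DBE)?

Molecular formula from the SMILES: C7H8.
DoU = (2C + 2 + N − H − X)/2 = (2·7 + 2 + 0 − 8 − 0)/2 = 8/2 = 4.
(Structurally: 1 ring(s) + 3 π bond(s) = 4.)

4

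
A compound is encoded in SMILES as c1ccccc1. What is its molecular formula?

C6H6

Heavy atoms from the SMILES: 6 C.
Implicit hydrogens by atom environment:
  6 × C (aromatic): 1 H each → 6
  Total hydrogens = 6.
Molecular formula: C6H6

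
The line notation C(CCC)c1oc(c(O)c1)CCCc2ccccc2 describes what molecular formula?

C17H22O2

Heavy atoms from the SMILES: 17 C, 2 O.
Implicit hydrogens by atom environment:
  6 × C: 2 H each → 12
  6 × C (aromatic): 1 H each → 6
  4 × C (aromatic): no H
  1 × C: 3 H
  1 × O: 1 H
  1 × O (aromatic): no H
  Total hydrogens = 22.
Molecular formula: C17H22O2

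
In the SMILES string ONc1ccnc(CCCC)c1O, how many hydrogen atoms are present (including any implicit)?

14

Hydrogens are implicit in SMILES; fill each atom to its normal valence:
  3 × C: 2 H each → 6
  3 × C (aromatic): no H
  2 × C (aromatic): 1 H each → 2
  2 × O: 1 H each → 2
  1 × C: 3 H
  1 × N: 1 H
  1 × N (aromatic): no H
  Total hydrogens = 14.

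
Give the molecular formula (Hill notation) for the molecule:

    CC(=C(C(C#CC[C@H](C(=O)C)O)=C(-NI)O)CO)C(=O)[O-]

Heavy atoms from the SMILES: 13 C, 1 I, 1 N, 6 O.
Implicit hydrogens by atom environment:
  8 × C: no H
  3 × O: 1 H each → 3
  2 × C: 3 H each → 6
  2 × C: 2 H each → 4
  2 × O: no H
  1 × C: 1 H
  1 × I: no H
  1 × N: 1 H
  1 × O (charge -1): no H
  Total hydrogens = 15.
Net charge -1.
Molecular formula: C13H15INO6-

C13H15INO6-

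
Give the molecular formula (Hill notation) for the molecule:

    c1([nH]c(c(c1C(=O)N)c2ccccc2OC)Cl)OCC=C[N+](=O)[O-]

Heavy atoms from the SMILES: 15 C, 1 Cl, 3 N, 5 O.
Implicit hydrogens by atom environment:
  6 × C (aromatic): no H
  4 × C (aromatic): 1 H each → 4
  4 × O: no H
  2 × C: 1 H each → 2
  1 × C: 3 H
  1 × C: 2 H
  1 × C: no H
  1 × Cl: no H
  1 × N: 2 H
  1 × N (aromatic): 1 H
  1 × N (charge +1): no H
  1 × O (charge -1): no H
  Total hydrogens = 14.
Molecular formula: C15H14ClN3O5

C15H14ClN3O5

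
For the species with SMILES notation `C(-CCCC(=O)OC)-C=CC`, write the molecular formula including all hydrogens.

C9H16O2

Heavy atoms from the SMILES: 9 C, 2 O.
Implicit hydrogens by atom environment:
  4 × C: 2 H each → 8
  2 × C: 3 H each → 6
  2 × C: 1 H each → 2
  2 × O: no H
  1 × C: no H
  Total hydrogens = 16.
Molecular formula: C9H16O2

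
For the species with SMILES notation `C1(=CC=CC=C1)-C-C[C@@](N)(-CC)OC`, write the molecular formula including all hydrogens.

Heavy atoms from the SMILES: 12 C, 1 N, 1 O.
Implicit hydrogens by atom environment:
  5 × C (aromatic): 1 H each → 5
  3 × C: 2 H each → 6
  2 × C: 3 H each → 6
  1 × C: no H
  1 × C (aromatic): no H
  1 × N: 2 H
  1 × O: no H
  Total hydrogens = 19.
Molecular formula: C12H19NO

C12H19NO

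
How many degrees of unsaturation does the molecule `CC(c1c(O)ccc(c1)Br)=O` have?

Molecular formula from the SMILES: C8H7BrO2.
DoU = (2C + 2 + N − H − X)/2 = (2·8 + 2 + 0 − 7 − 1)/2 = 10/2 = 5.
(Structurally: 1 ring(s) + 4 π bond(s) = 5.)

5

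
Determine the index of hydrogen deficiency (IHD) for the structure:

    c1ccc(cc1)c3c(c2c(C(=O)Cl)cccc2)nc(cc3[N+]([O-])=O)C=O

15

Molecular formula from the SMILES: C19H11ClN2O4.
DoU = (2C + 2 + N − H − X)/2 = (2·19 + 2 + 2 − 11 − 1)/2 = 30/2 = 15.
(Structurally: 3 ring(s) + 12 π bond(s) = 15.)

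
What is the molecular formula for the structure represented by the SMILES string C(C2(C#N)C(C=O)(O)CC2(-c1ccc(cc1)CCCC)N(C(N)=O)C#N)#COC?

Heavy atoms from the SMILES: 21 C, 4 N, 4 O.
Implicit hydrogens by atom environment:
  8 × C: no H
  4 × C: 2 H each → 8
  4 × C (aromatic): 1 H each → 4
  3 × N: no H
  3 × O: no H
  2 × C: 3 H each → 6
  2 × C (aromatic): no H
  1 × C: 1 H
  1 × N: 2 H
  1 × O: 1 H
  Total hydrogens = 22.
Molecular formula: C21H22N4O4

C21H22N4O4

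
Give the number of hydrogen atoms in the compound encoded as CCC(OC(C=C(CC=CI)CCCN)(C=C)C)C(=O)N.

27

Hydrogens are implicit in SMILES; fill each atom to its normal valence:
  6 × C: 2 H each → 12
  5 × C: 1 H each → 5
  3 × C: no H
  2 × C: 3 H each → 6
  2 × N: 2 H each → 4
  2 × O: no H
  1 × I: no H
  Total hydrogens = 27.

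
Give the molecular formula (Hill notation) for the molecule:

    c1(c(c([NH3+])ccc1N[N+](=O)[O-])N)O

Heavy atoms from the SMILES: 6 C, 4 N, 3 O.
Implicit hydrogens by atom environment:
  4 × C (aromatic): no H
  2 × C (aromatic): 1 H each → 2
  1 × N (charge +1): 3 H
  1 × N: 2 H
  1 × N: 1 H
  1 × N (charge +1): no H
  1 × O: 1 H
  1 × O: no H
  1 × O (charge -1): no H
  Total hydrogens = 9.
Net charge +1.
Molecular formula: C6H9N4O3+

C6H9N4O3+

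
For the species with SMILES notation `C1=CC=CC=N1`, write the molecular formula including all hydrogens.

C5H5N

Heavy atoms from the SMILES: 5 C, 1 N.
Implicit hydrogens by atom environment:
  5 × C (aromatic): 1 H each → 5
  1 × N (aromatic): no H
  Total hydrogens = 5.
Molecular formula: C5H5N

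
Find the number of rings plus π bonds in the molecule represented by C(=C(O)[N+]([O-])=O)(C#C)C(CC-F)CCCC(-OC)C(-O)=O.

5

Molecular formula from the SMILES: C13H18FNO6.
DoU = (2C + 2 + N − H − X)/2 = (2·13 + 2 + 1 − 18 − 1)/2 = 10/2 = 5.
(Structurally: 0 ring(s) + 5 π bond(s) = 5.)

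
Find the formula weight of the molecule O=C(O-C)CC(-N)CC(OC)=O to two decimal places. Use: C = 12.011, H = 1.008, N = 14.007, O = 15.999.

175.18

Molecular formula: C7H13NO4.
M = 7×12.011 + 13×1.008 + 1×14.007 + 4×15.999 = 175.18 g/mol.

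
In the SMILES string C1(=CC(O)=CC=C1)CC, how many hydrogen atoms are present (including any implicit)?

Hydrogens are implicit in SMILES; fill each atom to its normal valence:
  4 × C (aromatic): 1 H each → 4
  2 × C (aromatic): no H
  1 × C: 3 H
  1 × C: 2 H
  1 × O: 1 H
  Total hydrogens = 10.

10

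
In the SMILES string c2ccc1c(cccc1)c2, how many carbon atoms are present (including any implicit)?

10

The symbol for carbon appears 10 times in the SMILES. Lowercase c denotes aromatic carbon and counts toward C.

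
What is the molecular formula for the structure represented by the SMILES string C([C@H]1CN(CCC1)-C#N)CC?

C9H16N2

Heavy atoms from the SMILES: 9 C, 2 N.
Implicit hydrogens by atom environment:
  6 × C: 2 H each → 12
  2 × N: no H
  1 × C: 3 H
  1 × C: 1 H
  1 × C: no H
  Total hydrogens = 16.
Molecular formula: C9H16N2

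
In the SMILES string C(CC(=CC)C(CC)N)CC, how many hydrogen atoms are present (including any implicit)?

Hydrogens are implicit in SMILES; fill each atom to its normal valence:
  4 × C: 2 H each → 8
  3 × C: 3 H each → 9
  2 × C: 1 H each → 2
  1 × C: no H
  1 × N: 2 H
  Total hydrogens = 21.

21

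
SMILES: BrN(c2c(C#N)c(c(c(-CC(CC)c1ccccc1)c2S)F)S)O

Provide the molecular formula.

C17H16BrFN2OS2

Heavy atoms from the SMILES: 1 Br, 17 C, 1 F, 2 N, 1 O, 2 S.
Implicit hydrogens by atom environment:
  7 × C (aromatic): no H
  5 × C (aromatic): 1 H each → 5
  2 × C: 2 H each → 4
  2 × N: no H
  2 × S: 1 H each → 2
  1 × Br: no H
  1 × C: 3 H
  1 × C: 1 H
  1 × C: no H
  1 × F: no H
  1 × O: 1 H
  Total hydrogens = 16.
Molecular formula: C17H16BrFN2OS2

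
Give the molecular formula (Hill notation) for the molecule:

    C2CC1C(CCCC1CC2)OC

C11H20O

Heavy atoms from the SMILES: 11 C, 1 O.
Implicit hydrogens by atom environment:
  7 × C: 2 H each → 14
  3 × C: 1 H each → 3
  1 × C: 3 H
  1 × O: no H
  Total hydrogens = 20.
Molecular formula: C11H20O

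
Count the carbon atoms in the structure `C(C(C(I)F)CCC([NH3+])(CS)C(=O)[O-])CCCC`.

12

The symbol for carbon appears 12 times in the SMILES.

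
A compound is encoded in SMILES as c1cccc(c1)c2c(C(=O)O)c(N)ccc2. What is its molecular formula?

C13H11NO2

Heavy atoms from the SMILES: 13 C, 1 N, 2 O.
Implicit hydrogens by atom environment:
  8 × C (aromatic): 1 H each → 8
  4 × C (aromatic): no H
  1 × C: no H
  1 × N: 2 H
  1 × O: 1 H
  1 × O: no H
  Total hydrogens = 11.
Molecular formula: C13H11NO2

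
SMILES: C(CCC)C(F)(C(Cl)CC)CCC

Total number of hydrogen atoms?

22

Hydrogens are implicit in SMILES; fill each atom to its normal valence:
  6 × C: 2 H each → 12
  3 × C: 3 H each → 9
  1 × C: 1 H
  1 × C: no H
  1 × Cl: no H
  1 × F: no H
  Total hydrogens = 22.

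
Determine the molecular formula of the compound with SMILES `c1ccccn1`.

C5H5N

Heavy atoms from the SMILES: 5 C, 1 N.
Implicit hydrogens by atom environment:
  5 × C (aromatic): 1 H each → 5
  1 × N (aromatic): no H
  Total hydrogens = 5.
Molecular formula: C5H5N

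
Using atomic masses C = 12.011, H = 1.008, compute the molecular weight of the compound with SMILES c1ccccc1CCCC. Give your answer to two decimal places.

Molecular formula: C10H14.
M = 10×12.011 + 14×1.008 = 134.22 g/mol.

134.22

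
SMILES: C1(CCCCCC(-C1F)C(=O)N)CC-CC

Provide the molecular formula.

Heavy atoms from the SMILES: 13 C, 1 F, 1 N, 1 O.
Implicit hydrogens by atom environment:
  8 × C: 2 H each → 16
  3 × C: 1 H each → 3
  1 × C: 3 H
  1 × C: no H
  1 × F: no H
  1 × N: 2 H
  1 × O: no H
  Total hydrogens = 24.
Molecular formula: C13H24FNO

C13H24FNO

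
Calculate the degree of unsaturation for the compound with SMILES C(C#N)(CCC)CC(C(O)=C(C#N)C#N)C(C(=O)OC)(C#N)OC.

Molecular formula from the SMILES: C16H18N4O4.
DoU = (2C + 2 + N − H − X)/2 = (2·16 + 2 + 4 − 18 − 0)/2 = 20/2 = 10.
(Structurally: 0 ring(s) + 10 π bond(s) = 10.)

10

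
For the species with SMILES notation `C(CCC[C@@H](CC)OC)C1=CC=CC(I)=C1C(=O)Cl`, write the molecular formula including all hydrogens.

Heavy atoms from the SMILES: 15 C, 1 Cl, 1 I, 2 O.
Implicit hydrogens by atom environment:
  5 × C: 2 H each → 10
  3 × C (aromatic): 1 H each → 3
  3 × C (aromatic): no H
  2 × C: 3 H each → 6
  2 × O: no H
  1 × C: 1 H
  1 × C: no H
  1 × Cl: no H
  1 × I: no H
  Total hydrogens = 20.
Molecular formula: C15H20ClIO2

C15H20ClIO2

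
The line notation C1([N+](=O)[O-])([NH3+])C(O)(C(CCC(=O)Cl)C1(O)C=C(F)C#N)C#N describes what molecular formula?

Heavy atoms from the SMILES: 11 C, 1 Cl, 1 F, 4 N, 5 O.
Implicit hydrogens by atom environment:
  7 × C: no H
  2 × C: 2 H each → 4
  2 × C: 1 H each → 2
  2 × N: no H
  2 × O: 1 H each → 2
  2 × O: no H
  1 × Cl: no H
  1 × F: no H
  1 × N (charge +1): 3 H
  1 × N (charge +1): no H
  1 × O (charge -1): no H
  Total hydrogens = 11.
Net charge +1.
Molecular formula: C11H11ClFN4O5+

C11H11ClFN4O5+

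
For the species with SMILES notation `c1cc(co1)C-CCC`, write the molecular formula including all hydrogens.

Heavy atoms from the SMILES: 8 C, 1 O.
Implicit hydrogens by atom environment:
  3 × C: 2 H each → 6
  3 × C (aromatic): 1 H each → 3
  1 × C: 3 H
  1 × C (aromatic): no H
  1 × O (aromatic): no H
  Total hydrogens = 12.
Molecular formula: C8H12O

C8H12O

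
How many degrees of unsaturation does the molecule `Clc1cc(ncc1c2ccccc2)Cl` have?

Molecular formula from the SMILES: C11H7Cl2N.
DoU = (2C + 2 + N − H − X)/2 = (2·11 + 2 + 1 − 7 − 2)/2 = 16/2 = 8.
(Structurally: 2 ring(s) + 6 π bond(s) = 8.)

8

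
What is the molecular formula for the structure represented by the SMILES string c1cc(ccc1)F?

Heavy atoms from the SMILES: 6 C, 1 F.
Implicit hydrogens by atom environment:
  5 × C (aromatic): 1 H each → 5
  1 × C (aromatic): no H
  1 × F: no H
  Total hydrogens = 5.
Molecular formula: C6H5F

C6H5F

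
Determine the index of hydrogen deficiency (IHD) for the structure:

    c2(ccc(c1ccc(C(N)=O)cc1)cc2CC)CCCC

9

Molecular formula from the SMILES: C19H23NO.
DoU = (2C + 2 + N − H − X)/2 = (2·19 + 2 + 1 − 23 − 0)/2 = 18/2 = 9.
(Structurally: 2 ring(s) + 7 π bond(s) = 9.)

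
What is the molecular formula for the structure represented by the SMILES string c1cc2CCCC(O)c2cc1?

Heavy atoms from the SMILES: 10 C, 1 O.
Implicit hydrogens by atom environment:
  4 × C (aromatic): 1 H each → 4
  3 × C: 2 H each → 6
  2 × C (aromatic): no H
  1 × C: 1 H
  1 × O: 1 H
  Total hydrogens = 12.
Molecular formula: C10H12O

C10H12O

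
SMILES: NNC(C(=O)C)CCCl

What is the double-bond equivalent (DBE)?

1

Molecular formula from the SMILES: C5H11ClN2O.
DoU = (2C + 2 + N − H − X)/2 = (2·5 + 2 + 2 − 11 − 1)/2 = 2/2 = 1.
(Structurally: 0 ring(s) + 1 π bond(s) = 1.)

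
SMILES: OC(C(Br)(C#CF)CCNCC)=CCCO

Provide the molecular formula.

C11H17BrFNO2

Heavy atoms from the SMILES: 1 Br, 11 C, 1 F, 1 N, 2 O.
Implicit hydrogens by atom environment:
  5 × C: 2 H each → 10
  4 × C: no H
  2 × O: 1 H each → 2
  1 × Br: no H
  1 × C: 3 H
  1 × C: 1 H
  1 × F: no H
  1 × N: 1 H
  Total hydrogens = 17.
Molecular formula: C11H17BrFNO2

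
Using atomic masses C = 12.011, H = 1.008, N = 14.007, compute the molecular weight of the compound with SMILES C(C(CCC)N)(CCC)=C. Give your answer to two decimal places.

Molecular formula: C9H19N.
M = 9×12.011 + 19×1.008 + 1×14.007 = 141.26 g/mol.

141.26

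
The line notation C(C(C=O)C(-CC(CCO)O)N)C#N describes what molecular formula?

C9H16N2O3

Heavy atoms from the SMILES: 9 C, 2 N, 3 O.
Implicit hydrogens by atom environment:
  4 × C: 2 H each → 8
  4 × C: 1 H each → 4
  2 × O: 1 H each → 2
  1 × C: no H
  1 × N: 2 H
  1 × N: no H
  1 × O: no H
  Total hydrogens = 16.
Molecular formula: C9H16N2O3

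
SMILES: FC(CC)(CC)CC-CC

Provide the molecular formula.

Heavy atoms from the SMILES: 9 C, 1 F.
Implicit hydrogens by atom environment:
  5 × C: 2 H each → 10
  3 × C: 3 H each → 9
  1 × C: no H
  1 × F: no H
  Total hydrogens = 19.
Molecular formula: C9H19F

C9H19F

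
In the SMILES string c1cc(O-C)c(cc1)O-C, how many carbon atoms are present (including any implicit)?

8

The symbol for carbon appears 8 times in the SMILES. Lowercase c denotes aromatic carbon and counts toward C.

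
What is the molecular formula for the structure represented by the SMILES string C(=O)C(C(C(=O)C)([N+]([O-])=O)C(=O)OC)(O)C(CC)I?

Heavy atoms from the SMILES: 10 C, 1 I, 1 N, 7 O.
Implicit hydrogens by atom environment:
  5 × O: no H
  4 × C: no H
  3 × C: 3 H each → 9
  2 × C: 1 H each → 2
  1 × C: 2 H
  1 × I: no H
  1 × N (charge +1): no H
  1 × O: 1 H
  1 × O (charge -1): no H
  Total hydrogens = 14.
Molecular formula: C10H14INO7

C10H14INO7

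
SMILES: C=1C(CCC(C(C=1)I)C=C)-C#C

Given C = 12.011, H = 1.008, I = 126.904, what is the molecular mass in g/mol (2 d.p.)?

272.13

Molecular formula: C11H13I.
M = 11×12.011 + 13×1.008 + 1×126.904 = 272.13 g/mol.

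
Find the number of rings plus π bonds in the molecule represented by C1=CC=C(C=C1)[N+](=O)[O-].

Molecular formula from the SMILES: C6H5NO2.
DoU = (2C + 2 + N − H − X)/2 = (2·6 + 2 + 1 − 5 − 0)/2 = 10/2 = 5.
(Structurally: 1 ring(s) + 4 π bond(s) = 5.)

5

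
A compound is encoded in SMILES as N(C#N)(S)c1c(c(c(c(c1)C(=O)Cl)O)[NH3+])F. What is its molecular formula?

C8H6ClFN3O2S+

Heavy atoms from the SMILES: 8 C, 1 Cl, 1 F, 3 N, 2 O, 1 S.
Implicit hydrogens by atom environment:
  5 × C (aromatic): no H
  2 × C: no H
  2 × N: no H
  1 × C (aromatic): 1 H
  1 × Cl: no H
  1 × F: no H
  1 × N (charge +1): 3 H
  1 × O: 1 H
  1 × O: no H
  1 × S: 1 H
  Total hydrogens = 6.
Net charge +1.
Molecular formula: C8H6ClFN3O2S+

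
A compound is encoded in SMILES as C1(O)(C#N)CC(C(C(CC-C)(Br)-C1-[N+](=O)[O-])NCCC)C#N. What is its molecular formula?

Heavy atoms from the SMILES: 1 Br, 14 C, 4 N, 3 O.
Implicit hydrogens by atom environment:
  5 × C: 2 H each → 10
  4 × C: no H
  3 × C: 1 H each → 3
  2 × C: 3 H each → 6
  2 × N: no H
  1 × Br: no H
  1 × N: 1 H
  1 × N (charge +1): no H
  1 × O: 1 H
  1 × O: no H
  1 × O (charge -1): no H
  Total hydrogens = 21.
Molecular formula: C14H21BrN4O3

C14H21BrN4O3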